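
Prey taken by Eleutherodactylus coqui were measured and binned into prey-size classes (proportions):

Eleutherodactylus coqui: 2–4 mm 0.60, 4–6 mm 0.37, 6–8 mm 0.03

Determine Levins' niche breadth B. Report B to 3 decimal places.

2.009

Σpᵢ² = 0.60² + 0.37² + 0.03² = 0.3600 + 0.1369 + 0.0009 = 0.4978
B = 1 / 0.4978 = 2.00884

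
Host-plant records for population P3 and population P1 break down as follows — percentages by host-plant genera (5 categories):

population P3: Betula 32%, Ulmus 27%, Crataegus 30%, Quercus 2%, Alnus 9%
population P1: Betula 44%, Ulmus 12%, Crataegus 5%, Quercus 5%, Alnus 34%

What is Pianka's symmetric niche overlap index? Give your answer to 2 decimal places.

Convert percentages to proportions (divide by 100).
Σ p₁ᵢp₂ᵢ = 0.1408 + 0.0324 + 0.0150 + 0.0010 + 0.0306 = 0.2198
Σp_1ᵢ² = 0.32² + 0.27² + 0.30² + 0.02² + 0.09² = 0.1024 + 0.0729 + 0.0900 + 0.0004 + 0.0081 = 0.2738
Σp_2ᵢ² = 0.44² + 0.12² + 0.05² + 0.05² + 0.34² = 0.1936 + 0.0144 + 0.0025 + 0.0025 + 0.1156 = 0.3286
O = 0.2198 / √(0.2738 × 0.3286) = 0.2198 / 0.29995 = 0.7328

0.73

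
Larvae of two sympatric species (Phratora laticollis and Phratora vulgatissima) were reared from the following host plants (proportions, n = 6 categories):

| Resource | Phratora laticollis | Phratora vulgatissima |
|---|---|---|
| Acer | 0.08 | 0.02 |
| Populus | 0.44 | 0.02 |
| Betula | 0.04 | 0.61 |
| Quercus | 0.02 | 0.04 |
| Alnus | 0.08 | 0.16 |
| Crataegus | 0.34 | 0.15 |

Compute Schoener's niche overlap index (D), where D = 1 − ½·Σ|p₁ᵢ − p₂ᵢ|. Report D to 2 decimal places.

0.33

Σ|p₁ᵢ − p₂ᵢ| = 0.06 + 0.42 + 0.57 + 0.02 + 0.08 + 0.19 = 1.34
D = 1 − ½ × 1.34 = 1 − 0.670 = 0.3300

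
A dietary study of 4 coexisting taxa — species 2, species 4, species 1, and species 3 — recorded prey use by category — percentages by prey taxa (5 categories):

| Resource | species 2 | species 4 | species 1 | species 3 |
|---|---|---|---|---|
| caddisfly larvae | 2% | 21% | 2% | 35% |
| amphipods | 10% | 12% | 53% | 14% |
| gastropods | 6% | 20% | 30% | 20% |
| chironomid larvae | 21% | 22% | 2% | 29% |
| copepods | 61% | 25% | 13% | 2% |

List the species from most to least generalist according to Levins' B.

species 4 > species 3 > species 1 > species 2

Convert percentages to proportions (divide by 100).
Σp_2ᵢ² = 0.02² + 0.10² + 0.06² + 0.21² + 0.61² = 0.0004 + 0.0100 + 0.0036 + 0.0441 + 0.3721 = 0.4302
B_2 = 1 / 0.4302 = 2.3245
Σp_4ᵢ² = 0.21² + 0.12² + 0.20² + 0.22² + 0.25² = 0.0441 + 0.0144 + 0.0400 + 0.0484 + 0.0625 = 0.2094
B_4 = 1 / 0.2094 = 4.7755
Σp_1ᵢ² = 0.02² + 0.53² + 0.30² + 0.02² + 0.13² = 0.0004 + 0.2809 + 0.0900 + 0.0004 + 0.0169 = 0.3886
B_1 = 1 / 0.3886 = 2.5733
Σp_3ᵢ² = 0.35² + 0.14² + 0.20² + 0.29² + 0.02² = 0.1225 + 0.0196 + 0.0400 + 0.0841 + 0.0004 = 0.2666
B_3 = 1 / 0.2666 = 3.7509
Ranking by B (broadest → narrowest): species 4 (4.78) > species 3 (3.75) > species 1 (2.57) > species 2 (2.32)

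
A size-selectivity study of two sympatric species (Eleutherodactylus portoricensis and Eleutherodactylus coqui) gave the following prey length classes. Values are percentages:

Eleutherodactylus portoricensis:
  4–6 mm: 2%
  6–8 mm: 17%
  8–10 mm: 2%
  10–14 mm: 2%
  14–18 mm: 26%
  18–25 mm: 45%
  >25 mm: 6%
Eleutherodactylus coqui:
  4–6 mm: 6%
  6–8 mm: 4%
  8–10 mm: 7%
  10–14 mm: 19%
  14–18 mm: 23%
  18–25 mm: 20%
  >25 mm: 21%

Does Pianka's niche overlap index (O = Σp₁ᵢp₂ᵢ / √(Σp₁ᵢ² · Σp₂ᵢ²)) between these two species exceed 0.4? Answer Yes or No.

Yes

Convert percentages to proportions (divide by 100).
Σ p₁ᵢp₂ᵢ = 0.0012 + 0.0068 + 0.0014 + 0.0038 + 0.0598 + 0.0900 + 0.0126 = 0.1756
Σp_1ᵢ² = 0.02² + 0.17² + 0.02² + 0.02² + 0.26² + 0.45² + 0.06² = 0.0004 + 0.0289 + 0.0004 + 0.0004 + 0.0676 + 0.2025 + 0.0036 = 0.3038
Σp_2ᵢ² = 0.06² + 0.04² + 0.07² + 0.19² + 0.23² + 0.20² + 0.21² = 0.0036 + 0.0016 + 0.0049 + 0.0361 + 0.0529 + 0.0400 + 0.0441 = 0.1832
O = 0.1756 / √(0.3038 × 0.1832) = 0.1756 / 0.23592 = 0.7443
O = 0.7443 > 0.4 → Yes.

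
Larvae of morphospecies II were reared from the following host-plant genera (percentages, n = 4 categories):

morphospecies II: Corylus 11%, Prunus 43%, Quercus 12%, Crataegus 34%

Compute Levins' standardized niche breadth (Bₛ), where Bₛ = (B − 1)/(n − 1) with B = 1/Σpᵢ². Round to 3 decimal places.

Convert percentages to proportions (divide by 100).
Σpᵢ² = 0.11² + 0.43² + 0.12² + 0.34² = 0.0121 + 0.1849 + 0.0144 + 0.1156 = 0.3270
B = 1 / 0.3270 = 3.05810
Bₛ = (B − 1)/(n − 1) = (3.05810 − 1)/(4 − 1) = 2.05810/3 = 0.68603

0.686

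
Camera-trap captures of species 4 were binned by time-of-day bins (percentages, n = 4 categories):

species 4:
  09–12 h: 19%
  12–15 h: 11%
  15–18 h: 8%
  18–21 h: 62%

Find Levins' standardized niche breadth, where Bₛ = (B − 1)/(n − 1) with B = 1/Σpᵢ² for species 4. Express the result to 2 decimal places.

Convert percentages to proportions (divide by 100).
Σpᵢ² = 0.19² + 0.11² + 0.08² + 0.62² = 0.0361 + 0.0121 + 0.0064 + 0.3844 = 0.4390
B = 1 / 0.4390 = 2.2779
Bₛ = (B − 1)/(n − 1) = (2.2779 − 1)/(4 − 1) = 1.2779/3 = 0.4260

0.43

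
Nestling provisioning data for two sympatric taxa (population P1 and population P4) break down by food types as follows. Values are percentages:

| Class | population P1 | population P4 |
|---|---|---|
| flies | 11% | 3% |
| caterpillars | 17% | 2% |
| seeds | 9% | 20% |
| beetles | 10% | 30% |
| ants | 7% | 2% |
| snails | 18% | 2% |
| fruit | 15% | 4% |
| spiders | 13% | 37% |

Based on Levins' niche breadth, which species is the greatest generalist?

population P1

Convert percentages to proportions (divide by 100).
Σp_P1ᵢ² = 0.11² + 0.17² + 0.09² + 0.10² + 0.07² + 0.18² + 0.15² + 0.13² = 0.0121 + 0.0289 + 0.0081 + 0.0100 + 0.0049 + 0.0324 + 0.0225 + 0.0169 = 0.1358
B_P1 = 1 / 0.1358 = 7.3638
Σp_P4ᵢ² = 0.03² + 0.02² + 0.20² + 0.30² + 0.02² + 0.02² + 0.04² + 0.37² = 0.0009 + 0.0004 + 0.0400 + 0.0900 + 0.0004 + 0.0004 + 0.0016 + 0.1369 = 0.2706
B_P4 = 1 / 0.2706 = 3.6955
Highest B → broadest niche (most generalist): population P1 (B = 7.36).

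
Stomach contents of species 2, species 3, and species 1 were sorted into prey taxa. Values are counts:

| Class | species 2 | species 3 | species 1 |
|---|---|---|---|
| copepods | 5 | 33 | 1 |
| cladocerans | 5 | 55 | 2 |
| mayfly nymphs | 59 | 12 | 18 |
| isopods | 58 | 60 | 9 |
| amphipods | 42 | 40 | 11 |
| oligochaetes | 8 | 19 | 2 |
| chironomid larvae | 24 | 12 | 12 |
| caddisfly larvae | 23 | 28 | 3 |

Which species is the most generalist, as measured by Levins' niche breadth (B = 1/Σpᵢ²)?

species 3

Proportions for species 2 (n=224): 5/224=0.0223, 5/224=0.0223, 59/224=0.2634, 58/224=0.2589, 42/224=0.1875, 8/224=0.0357, 24/224=0.1071, 23/224=0.1027
Proportions for species 3 (n=259): 33/259=0.1274, 55/259=0.2124, 12/259=0.0463, 60/259=0.2317, 40/259=0.1544, 19/259=0.0734, 12/259=0.0463, 28/259=0.1081
Proportions for species 1 (n=58): 1/58=0.0172, 2/58=0.0345, 18/58=0.3103, 9/58=0.1552, 11/58=0.1897, 2/58=0.0345, 12/58=0.2069, 3/58=0.0517
Σp_2ᵢ² = 0.0223² + 0.0223² + 0.2634² + 0.2589² + 0.1875² + 0.0357² + 0.1071² + 0.1027² = 0.000497 + 0.000497 + 0.069380 + 0.067029 + 0.035156 + 0.001274 + 0.011470 + 0.010547 = 0.195850
B_2 = 1 / 0.195850 = 5.1059
Σp_3ᵢ² = 0.1274² + 0.2124² + 0.0463² + 0.2317² + 0.1544² + 0.0734² + 0.0463² + 0.1081² = 0.016231 + 0.045114 + 0.002144 + 0.053685 + 0.023839 + 0.005388 + 0.002144 + 0.011686 = 0.160231
B_3 = 1 / 0.160231 = 6.2410
Σp_1ᵢ² = 0.0172² + 0.0345² + 0.3103² + 0.1552² + 0.1897² + 0.0345² + 0.2069² + 0.0517² = 0.000296 + 0.001190 + 0.096286 + 0.024087 + 0.035986 + 0.001190 + 0.042808 + 0.002673 = 0.204516
B_1 = 1 / 0.204516 = 4.8896
Highest B → broadest niche (most generalist): species 3 (B = 6.24).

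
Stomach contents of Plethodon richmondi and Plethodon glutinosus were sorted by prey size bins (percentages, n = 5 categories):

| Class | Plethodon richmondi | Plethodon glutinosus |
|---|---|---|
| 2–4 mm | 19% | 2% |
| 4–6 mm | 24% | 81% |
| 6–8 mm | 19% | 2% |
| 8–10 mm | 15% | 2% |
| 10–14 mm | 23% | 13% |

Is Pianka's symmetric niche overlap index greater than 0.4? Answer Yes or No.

Yes

Convert percentages to proportions (divide by 100).
Σ p₁ᵢp₂ᵢ = 0.0038 + 0.1944 + 0.0038 + 0.0030 + 0.0299 = 0.2349
Σp_1ᵢ² = 0.19² + 0.24² + 0.19² + 0.15² + 0.23² = 0.0361 + 0.0576 + 0.0361 + 0.0225 + 0.0529 = 0.2052
Σp_2ᵢ² = 0.02² + 0.81² + 0.02² + 0.02² + 0.13² = 0.0004 + 0.6561 + 0.0004 + 0.0004 + 0.0169 = 0.6742
O = 0.2349 / √(0.2052 × 0.6742) = 0.2349 / 0.37195 = 0.6315
O = 0.6315 > 0.4 → Yes.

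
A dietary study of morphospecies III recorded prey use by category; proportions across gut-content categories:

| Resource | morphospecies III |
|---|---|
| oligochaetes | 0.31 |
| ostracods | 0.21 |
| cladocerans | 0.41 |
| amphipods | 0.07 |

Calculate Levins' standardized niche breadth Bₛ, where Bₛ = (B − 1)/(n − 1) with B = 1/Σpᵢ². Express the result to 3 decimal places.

0.731

Σpᵢ² = 0.31² + 0.21² + 0.41² + 0.07² = 0.0961 + 0.0441 + 0.1681 + 0.0049 = 0.3132
B = 1 / 0.3132 = 3.19285
Bₛ = (B − 1)/(n − 1) = (3.19285 − 1)/(4 − 1) = 2.19285/3 = 0.73095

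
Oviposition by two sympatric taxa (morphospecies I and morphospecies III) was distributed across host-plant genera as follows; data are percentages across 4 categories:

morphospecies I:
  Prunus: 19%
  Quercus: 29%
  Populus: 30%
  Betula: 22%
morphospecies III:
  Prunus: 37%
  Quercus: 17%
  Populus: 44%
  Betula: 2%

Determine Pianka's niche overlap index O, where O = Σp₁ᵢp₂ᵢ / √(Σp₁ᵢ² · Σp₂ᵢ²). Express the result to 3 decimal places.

Convert percentages to proportions (divide by 100).
Σ p₁ᵢp₂ᵢ = 0.0703 + 0.0493 + 0.1320 + 0.0044 = 0.2560
Σp_1ᵢ² = 0.19² + 0.29² + 0.30² + 0.22² = 0.0361 + 0.0841 + 0.0900 + 0.0484 = 0.2586
Σp_2ᵢ² = 0.37² + 0.17² + 0.44² + 0.02² = 0.1369 + 0.0289 + 0.1936 + 0.0004 = 0.3598
O = 0.2560 / √(0.2586 × 0.3598) = 0.2560 / 0.305032 = 0.83926

0.839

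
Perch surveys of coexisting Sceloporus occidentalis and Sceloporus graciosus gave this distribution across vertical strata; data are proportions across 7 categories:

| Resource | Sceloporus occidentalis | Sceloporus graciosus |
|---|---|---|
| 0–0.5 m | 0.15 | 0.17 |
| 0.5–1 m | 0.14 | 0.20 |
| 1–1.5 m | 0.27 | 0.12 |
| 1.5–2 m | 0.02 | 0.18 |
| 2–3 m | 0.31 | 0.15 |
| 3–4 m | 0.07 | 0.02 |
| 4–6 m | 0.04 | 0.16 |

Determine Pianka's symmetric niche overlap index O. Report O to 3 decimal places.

0.760

Σ p₁ᵢp₂ᵢ = 0.0255 + 0.0280 + 0.0324 + 0.0036 + 0.0465 + 0.0014 + 0.0064 = 0.1438
Σp_1ᵢ² = 0.15² + 0.14² + 0.27² + 0.02² + 0.31² + 0.07² + 0.04² = 0.0225 + 0.0196 + 0.0729 + 0.0004 + 0.0961 + 0.0049 + 0.0016 = 0.2180
Σp_2ᵢ² = 0.17² + 0.20² + 0.12² + 0.18² + 0.15² + 0.02² + 0.16² = 0.0289 + 0.0400 + 0.0144 + 0.0324 + 0.0225 + 0.0004 + 0.0256 = 0.1642
O = 0.1438 / √(0.2180 × 0.1642) = 0.1438 / 0.189197 = 0.76005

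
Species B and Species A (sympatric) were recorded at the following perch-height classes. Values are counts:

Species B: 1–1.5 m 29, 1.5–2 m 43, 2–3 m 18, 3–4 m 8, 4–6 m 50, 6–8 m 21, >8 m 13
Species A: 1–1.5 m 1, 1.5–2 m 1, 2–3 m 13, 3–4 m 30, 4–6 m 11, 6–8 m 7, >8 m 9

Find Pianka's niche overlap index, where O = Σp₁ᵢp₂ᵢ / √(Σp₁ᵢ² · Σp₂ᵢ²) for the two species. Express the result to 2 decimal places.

Proportions for Species B (n=182): 29/182=0.1593, 43/182=0.2363, 18/182=0.0989, 8/182=0.0440, 50/182=0.2747, 21/182=0.1154, 13/182=0.0714
Proportions for Species A (n=72): 1/72=0.0139, 1/72=0.0139, 13/72=0.1806, 30/72=0.4167, 11/72=0.1528, 7/72=0.0972, 9/72=0.1250
Σ p₁ᵢp₂ᵢ = 0.002214 + 0.003285 + 0.017861 + 0.018335 + 0.041974 + 0.011217 + 0.008925 = 0.103811
Σp_1ᵢ² = 0.1593² + 0.2363² + 0.0989² + 0.0440² + 0.2747² + 0.1154² + 0.0714² = 0.025376 + 0.055838 + 0.009781 + 0.001936 + 0.075460 + 0.013317 + 0.005098 = 0.186806
Σp_2ᵢ² = 0.0139² + 0.0139² + 0.1806² + 0.4167² + 0.1528² + 0.0972² + 0.1250² = 0.000193 + 0.000193 + 0.032616 + 0.173639 + 0.023348 + 0.009448 + 0.015625 = 0.255062
O = 0.103811 / √(0.186806 × 0.255062) = 0.103811 / 0.2182822 = 0.4756

0.48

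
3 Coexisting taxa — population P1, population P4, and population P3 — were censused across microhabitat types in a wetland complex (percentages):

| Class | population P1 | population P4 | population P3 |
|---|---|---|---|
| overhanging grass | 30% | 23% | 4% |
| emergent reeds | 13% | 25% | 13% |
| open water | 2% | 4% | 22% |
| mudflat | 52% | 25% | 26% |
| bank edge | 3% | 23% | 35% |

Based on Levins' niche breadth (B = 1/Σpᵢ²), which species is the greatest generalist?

population P4

Convert percentages to proportions (divide by 100).
Σp_P1ᵢ² = 0.30² + 0.13² + 0.02² + 0.52² + 0.03² = 0.0900 + 0.0169 + 0.0004 + 0.2704 + 0.0009 = 0.3786
B_P1 = 1 / 0.3786 = 2.6413
Σp_P4ᵢ² = 0.23² + 0.25² + 0.04² + 0.25² + 0.23² = 0.0529 + 0.0625 + 0.0016 + 0.0625 + 0.0529 = 0.2324
B_P4 = 1 / 0.2324 = 4.3029
Σp_P3ᵢ² = 0.04² + 0.13² + 0.22² + 0.26² + 0.35² = 0.0016 + 0.0169 + 0.0484 + 0.0676 + 0.1225 = 0.2570
B_P3 = 1 / 0.2570 = 3.8911
Highest B → broadest niche (most generalist): population P4 (B = 4.30).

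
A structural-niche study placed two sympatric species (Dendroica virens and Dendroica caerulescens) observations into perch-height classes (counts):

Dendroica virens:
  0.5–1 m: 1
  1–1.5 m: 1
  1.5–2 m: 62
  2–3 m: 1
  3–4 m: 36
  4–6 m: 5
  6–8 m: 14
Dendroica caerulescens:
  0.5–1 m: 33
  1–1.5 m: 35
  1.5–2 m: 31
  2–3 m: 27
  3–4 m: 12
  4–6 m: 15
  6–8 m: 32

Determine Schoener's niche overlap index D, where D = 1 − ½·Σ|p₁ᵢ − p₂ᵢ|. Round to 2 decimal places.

0.42

Proportions for Dendroica virens (n=120): 1/120=0.0083, 1/120=0.0083, 62/120=0.5167, 1/120=0.0083, 36/120=0.3000, 5/120=0.0417, 14/120=0.1167
Proportions for Dendroica caerulescens (n=185): 33/185=0.1784, 35/185=0.1892, 31/185=0.1676, 27/185=0.1459, 12/185=0.0649, 15/185=0.0811, 32/185=0.1730
Σ|p₁ᵢ − p₂ᵢ| = 0.1701 + 0.1809 + 0.3491 + 0.1376 + 0.2351 + 0.0394 + 0.0563 = 1.1685
D = 1 − ½ × 1.1685 = 1 − 0.58425 = 0.41575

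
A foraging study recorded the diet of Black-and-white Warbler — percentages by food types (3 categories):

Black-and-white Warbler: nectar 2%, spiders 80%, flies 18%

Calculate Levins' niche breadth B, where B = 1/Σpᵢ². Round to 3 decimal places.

Convert percentages to proportions (divide by 100).
Σpᵢ² = 0.02² + 0.80² + 0.18² = 0.0004 + 0.6400 + 0.0324 = 0.6728
B = 1 / 0.6728 = 1.48633

1.486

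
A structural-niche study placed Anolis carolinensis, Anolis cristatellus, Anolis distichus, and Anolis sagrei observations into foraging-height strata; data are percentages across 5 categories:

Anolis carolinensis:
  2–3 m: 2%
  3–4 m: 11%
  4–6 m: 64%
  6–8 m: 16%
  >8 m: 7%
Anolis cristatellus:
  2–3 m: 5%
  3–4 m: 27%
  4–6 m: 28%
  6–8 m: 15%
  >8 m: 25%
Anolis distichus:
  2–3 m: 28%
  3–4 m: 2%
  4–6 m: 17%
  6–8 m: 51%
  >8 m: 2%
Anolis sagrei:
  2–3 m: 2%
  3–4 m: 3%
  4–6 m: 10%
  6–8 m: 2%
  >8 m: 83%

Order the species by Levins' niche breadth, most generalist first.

Convert percentages to proportions (divide by 100).
Σp_caroᵢ² = 0.02² + 0.11² + 0.64² + 0.16² + 0.07² = 0.0004 + 0.0121 + 0.4096 + 0.0256 + 0.0049 = 0.4526
B_caro = 1 / 0.4526 = 2.2095
Σp_crisᵢ² = 0.05² + 0.27² + 0.28² + 0.15² + 0.25² = 0.0025 + 0.0729 + 0.0784 + 0.0225 + 0.0625 = 0.2388
B_cris = 1 / 0.2388 = 4.1876
Σp_distᵢ² = 0.28² + 0.02² + 0.17² + 0.51² + 0.02² = 0.0784 + 0.0004 + 0.0289 + 0.2601 + 0.0004 = 0.3682
B_dist = 1 / 0.3682 = 2.7159
Σp_sagrᵢ² = 0.02² + 0.03² + 0.10² + 0.02² + 0.83² = 0.0004 + 0.0009 + 0.0100 + 0.0004 + 0.6889 = 0.7006
B_sagr = 1 / 0.7006 = 1.4273
Ranking by B (broadest → narrowest): Anolis cristatellus (4.19) > Anolis distichus (2.72) > Anolis carolinensis (2.21) > Anolis sagrei (1.43)

Anolis cristatellus > Anolis distichus > Anolis carolinensis > Anolis sagrei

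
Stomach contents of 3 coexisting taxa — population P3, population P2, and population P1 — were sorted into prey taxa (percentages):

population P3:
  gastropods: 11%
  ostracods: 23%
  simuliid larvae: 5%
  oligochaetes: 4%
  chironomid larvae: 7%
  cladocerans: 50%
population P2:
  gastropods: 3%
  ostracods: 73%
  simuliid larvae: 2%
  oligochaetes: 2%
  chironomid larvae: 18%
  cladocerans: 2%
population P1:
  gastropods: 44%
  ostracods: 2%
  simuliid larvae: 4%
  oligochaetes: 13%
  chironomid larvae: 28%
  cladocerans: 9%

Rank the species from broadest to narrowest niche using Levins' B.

Convert percentages to proportions (divide by 100).
Σp_P3ᵢ² = 0.11² + 0.23² + 0.05² + 0.04² + 0.07² + 0.50² = 0.0121 + 0.0529 + 0.0025 + 0.0016 + 0.0049 + 0.2500 = 0.3240
B_P3 = 1 / 0.3240 = 3.0864
Σp_P2ᵢ² = 0.03² + 0.73² + 0.02² + 0.02² + 0.18² + 0.02² = 0.0009 + 0.5329 + 0.0004 + 0.0004 + 0.0324 + 0.0004 = 0.5674
B_P2 = 1 / 0.5674 = 1.7624
Σp_P1ᵢ² = 0.44² + 0.02² + 0.04² + 0.13² + 0.28² + 0.09² = 0.1936 + 0.0004 + 0.0016 + 0.0169 + 0.0784 + 0.0081 = 0.2990
B_P1 = 1 / 0.2990 = 3.3445
Ranking by B (broadest → narrowest): population P1 (3.34) > population P3 (3.09) > population P2 (1.76)

population P1 > population P3 > population P2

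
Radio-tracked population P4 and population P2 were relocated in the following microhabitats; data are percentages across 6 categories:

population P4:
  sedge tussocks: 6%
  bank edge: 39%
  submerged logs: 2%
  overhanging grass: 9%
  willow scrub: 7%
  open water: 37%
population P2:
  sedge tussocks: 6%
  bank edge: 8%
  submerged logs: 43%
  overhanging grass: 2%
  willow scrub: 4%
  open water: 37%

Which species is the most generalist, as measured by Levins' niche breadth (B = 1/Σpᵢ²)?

population P4

Convert percentages to proportions (divide by 100).
Σp_P4ᵢ² = 0.06² + 0.39² + 0.02² + 0.09² + 0.07² + 0.37² = 0.0036 + 0.1521 + 0.0004 + 0.0081 + 0.0049 + 0.1369 = 0.3060
B_P4 = 1 / 0.3060 = 3.2680
Σp_P2ᵢ² = 0.06² + 0.08² + 0.43² + 0.02² + 0.04² + 0.37² = 0.0036 + 0.0064 + 0.1849 + 0.0004 + 0.0016 + 0.1369 = 0.3338
B_P2 = 1 / 0.3338 = 2.9958
Highest B → broadest niche (most generalist): population P4 (B = 3.27).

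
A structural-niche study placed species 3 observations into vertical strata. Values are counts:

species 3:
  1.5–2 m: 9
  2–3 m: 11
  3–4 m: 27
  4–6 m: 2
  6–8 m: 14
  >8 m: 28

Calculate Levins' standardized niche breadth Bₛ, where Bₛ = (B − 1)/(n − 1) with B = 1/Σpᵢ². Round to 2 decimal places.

0.66

Proportions for species 3 (n=91): 9/91=0.0989, 11/91=0.1209, 27/91=0.2967, 2/91=0.0220, 14/91=0.1538, 28/91=0.3077
Σpᵢ² = 0.0989² + 0.1209² + 0.2967² + 0.0220² + 0.1538² + 0.3077² = 0.009781 + 0.014617 + 0.088031 + 0.000484 + 0.023654 + 0.094679 = 0.231246
B = 1 / 0.231246 = 4.3244
Bₛ = (B − 1)/(n − 1) = (4.3244 − 1)/(6 − 1) = 3.3244/5 = 0.6649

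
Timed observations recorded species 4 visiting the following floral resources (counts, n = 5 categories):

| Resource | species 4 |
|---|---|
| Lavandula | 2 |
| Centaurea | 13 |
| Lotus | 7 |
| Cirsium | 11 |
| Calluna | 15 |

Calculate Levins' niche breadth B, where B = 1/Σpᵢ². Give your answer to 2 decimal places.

Proportions for species 4 (n=48): 2/48=0.0417, 13/48=0.2708, 7/48=0.1458, 11/48=0.2292, 15/48=0.3125
Σpᵢ² = 0.0417² + 0.2708² + 0.1458² + 0.2292² + 0.3125² = 0.001739 + 0.073333 + 0.021258 + 0.052533 + 0.097656 = 0.246519
B = 1 / 0.246519 = 4.0565

4.06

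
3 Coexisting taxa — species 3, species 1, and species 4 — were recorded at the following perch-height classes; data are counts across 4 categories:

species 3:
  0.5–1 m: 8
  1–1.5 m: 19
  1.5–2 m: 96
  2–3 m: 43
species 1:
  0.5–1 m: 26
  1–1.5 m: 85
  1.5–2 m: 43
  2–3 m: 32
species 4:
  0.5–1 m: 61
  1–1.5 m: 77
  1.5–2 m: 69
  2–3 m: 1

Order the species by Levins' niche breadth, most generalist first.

Proportions for species 3 (n=166): 8/166=0.0482, 19/166=0.1145, 96/166=0.5783, 43/166=0.2590
Proportions for species 1 (n=186): 26/186=0.1398, 85/186=0.4570, 43/186=0.2312, 32/186=0.1720
Proportions for species 4 (n=208): 61/208=0.2933, 77/208=0.3702, 69/208=0.3317, 1/208=0.0048
Σp_3ᵢ² = 0.0482² + 0.1145² + 0.5783² + 0.2590² = 0.002323 + 0.013110 + 0.334431 + 0.067081 = 0.416945
B_3 = 1 / 0.416945 = 2.3984
Σp_1ᵢ² = 0.1398² + 0.4570² + 0.2312² + 0.1720² = 0.019544 + 0.208849 + 0.053453 + 0.029584 = 0.311430
B_1 = 1 / 0.311430 = 3.2110
Σp_4ᵢ² = 0.2933² + 0.3702² + 0.3317² + 0.0048² = 0.086025 + 0.137048 + 0.110025 + 0.000023 = 0.333121
B_4 = 1 / 0.333121 = 3.0019
Ranking by B (broadest → narrowest): species 1 (3.21) > species 4 (3.00) > species 3 (2.40)

species 1 > species 4 > species 3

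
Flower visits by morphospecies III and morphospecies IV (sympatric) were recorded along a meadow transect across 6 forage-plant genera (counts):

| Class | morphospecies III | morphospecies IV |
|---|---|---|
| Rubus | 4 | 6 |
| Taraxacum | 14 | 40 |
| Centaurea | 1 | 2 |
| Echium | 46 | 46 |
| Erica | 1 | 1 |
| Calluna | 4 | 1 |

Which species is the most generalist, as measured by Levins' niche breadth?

morphospecies IV

Proportions for morphospecies III (n=70): 4/70=0.0571, 14/70=0.2000, 1/70=0.0143, 46/70=0.6571, 1/70=0.0143, 4/70=0.0571
Proportions for morphospecies IV (n=96): 6/96=0.0625, 40/96=0.4167, 2/96=0.0208, 46/96=0.4792, 1/96=0.0104, 1/96=0.0104
Σp_IIIᵢ² = 0.0571² + 0.2000² + 0.0143² + 0.6571² + 0.0143² + 0.0571² = 0.003260 + 0.040000 + 0.000204 + 0.431780 + 0.000204 + 0.003260 = 0.478708
B_III = 1 / 0.478708 = 2.0890
Σp_IVᵢ² = 0.0625² + 0.4167² + 0.0208² + 0.4792² + 0.0104² + 0.0104² = 0.003906 + 0.173639 + 0.000433 + 0.229633 + 0.000108 + 0.000108 = 0.407827
B_IV = 1 / 0.407827 = 2.4520
Highest B → broadest niche (most generalist): morphospecies IV (B = 2.45).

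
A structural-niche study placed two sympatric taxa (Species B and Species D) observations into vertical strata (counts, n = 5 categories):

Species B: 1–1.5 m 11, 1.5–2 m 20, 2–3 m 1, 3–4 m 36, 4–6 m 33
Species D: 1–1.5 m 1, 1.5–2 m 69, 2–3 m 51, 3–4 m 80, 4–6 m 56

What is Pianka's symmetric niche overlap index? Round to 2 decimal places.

Proportions for Species B (n=101): 11/101=0.1089, 20/101=0.1980, 1/101=0.0099, 36/101=0.3564, 33/101=0.3267
Proportions for Species D (n=257): 1/257=0.0039, 69/257=0.2685, 51/257=0.1984, 80/257=0.3113, 56/257=0.2179
Σ p₁ᵢp₂ᵢ = 0.000425 + 0.053163 + 0.001964 + 0.110947 + 0.071188 = 0.237687
Σp_1ᵢ² = 0.1089² + 0.1980² + 0.0099² + 0.3564² + 0.3267² = 0.011859 + 0.039204 + 0.000098 + 0.127021 + 0.106733 = 0.284915
Σp_2ᵢ² = 0.0039² + 0.2685² + 0.1984² + 0.3113² + 0.2179² = 0.000015 + 0.072092 + 0.039363 + 0.096908 + 0.047480 = 0.255858
O = 0.237687 / √(0.284915 × 0.255858) = 0.237687 / 0.2699959 = 0.8803

0.88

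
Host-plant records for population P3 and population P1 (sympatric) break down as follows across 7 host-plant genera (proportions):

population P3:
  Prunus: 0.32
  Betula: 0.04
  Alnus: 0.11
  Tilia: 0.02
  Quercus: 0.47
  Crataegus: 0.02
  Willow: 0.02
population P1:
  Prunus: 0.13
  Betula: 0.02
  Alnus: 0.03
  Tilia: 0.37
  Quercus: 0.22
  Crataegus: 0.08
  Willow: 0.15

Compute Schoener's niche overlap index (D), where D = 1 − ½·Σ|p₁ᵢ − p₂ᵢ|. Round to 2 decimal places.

0.46

Σ|p₁ᵢ − p₂ᵢ| = 0.19 + 0.02 + 0.08 + 0.35 + 0.25 + 0.06 + 0.13 = 1.08
D = 1 − ½ × 1.08 = 1 − 0.540 = 0.4600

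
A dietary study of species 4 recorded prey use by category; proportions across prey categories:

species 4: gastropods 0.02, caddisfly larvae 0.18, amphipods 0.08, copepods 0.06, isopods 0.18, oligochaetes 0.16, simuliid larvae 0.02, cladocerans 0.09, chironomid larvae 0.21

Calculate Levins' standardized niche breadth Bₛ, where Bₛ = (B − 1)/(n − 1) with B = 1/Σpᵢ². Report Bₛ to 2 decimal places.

Σpᵢ² = 0.02² + 0.18² + 0.08² + 0.06² + 0.18² + 0.16² + 0.02² + 0.09² + 0.21² = 0.0004 + 0.0324 + 0.0064 + 0.0036 + 0.0324 + 0.0256 + 0.0004 + 0.0081 + 0.0441 = 0.1534
B = 1 / 0.1534 = 6.5189
Bₛ = (B − 1)/(n − 1) = (6.5189 − 1)/(9 − 1) = 5.5189/8 = 0.6899

0.69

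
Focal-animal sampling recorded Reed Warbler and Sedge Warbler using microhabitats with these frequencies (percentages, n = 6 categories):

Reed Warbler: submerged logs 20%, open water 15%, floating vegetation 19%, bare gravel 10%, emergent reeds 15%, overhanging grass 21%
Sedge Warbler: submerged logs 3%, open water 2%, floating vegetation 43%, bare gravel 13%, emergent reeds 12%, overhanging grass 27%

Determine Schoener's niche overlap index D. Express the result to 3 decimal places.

Convert percentages to proportions (divide by 100).
Σ|p₁ᵢ − p₂ᵢ| = 0.17 + 0.13 + 0.24 + 0.03 + 0.03 + 0.06 = 0.66
D = 1 − ½ × 0.66 = 1 − 0.330 = 0.67000

0.670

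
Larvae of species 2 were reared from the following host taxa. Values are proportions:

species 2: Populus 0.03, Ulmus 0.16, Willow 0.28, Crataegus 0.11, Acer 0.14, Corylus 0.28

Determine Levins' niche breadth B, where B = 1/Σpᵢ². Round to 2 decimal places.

Σpᵢ² = 0.03² + 0.16² + 0.28² + 0.11² + 0.14² + 0.28² = 0.0009 + 0.0256 + 0.0784 + 0.0121 + 0.0196 + 0.0784 = 0.2150
B = 1 / 0.2150 = 4.6512

4.65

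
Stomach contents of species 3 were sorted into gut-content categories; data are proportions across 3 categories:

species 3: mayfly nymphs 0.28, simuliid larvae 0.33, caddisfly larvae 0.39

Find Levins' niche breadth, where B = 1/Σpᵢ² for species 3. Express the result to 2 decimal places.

Σpᵢ² = 0.28² + 0.33² + 0.39² = 0.0784 + 0.1089 + 0.1521 = 0.3394
B = 1 / 0.3394 = 2.9464

2.95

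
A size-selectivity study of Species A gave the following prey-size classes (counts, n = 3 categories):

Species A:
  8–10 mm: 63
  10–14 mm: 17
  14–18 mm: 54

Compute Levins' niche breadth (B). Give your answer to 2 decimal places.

2.50

Proportions for Species A (n=134): 63/134=0.4701, 17/134=0.1269, 54/134=0.4030
Σpᵢ² = 0.4701² + 0.1269² + 0.4030² = 0.220994 + 0.016104 + 0.162409 = 0.399507
B = 1 / 0.399507 = 2.5031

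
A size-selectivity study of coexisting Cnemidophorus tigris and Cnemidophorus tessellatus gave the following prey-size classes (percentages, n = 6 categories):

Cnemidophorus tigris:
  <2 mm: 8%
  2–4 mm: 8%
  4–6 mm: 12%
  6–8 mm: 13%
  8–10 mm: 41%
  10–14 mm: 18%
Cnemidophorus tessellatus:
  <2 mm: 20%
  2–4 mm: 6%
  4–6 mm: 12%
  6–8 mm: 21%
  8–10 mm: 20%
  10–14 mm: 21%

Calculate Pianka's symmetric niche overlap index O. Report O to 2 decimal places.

Convert percentages to proportions (divide by 100).
Σ p₁ᵢp₂ᵢ = 0.0160 + 0.0048 + 0.0144 + 0.0273 + 0.0820 + 0.0378 = 0.1823
Σp_1ᵢ² = 0.08² + 0.08² + 0.12² + 0.13² + 0.41² + 0.18² = 0.0064 + 0.0064 + 0.0144 + 0.0169 + 0.1681 + 0.0324 = 0.2446
Σp_2ᵢ² = 0.20² + 0.06² + 0.12² + 0.21² + 0.20² + 0.21² = 0.0400 + 0.0036 + 0.0144 + 0.0441 + 0.0400 + 0.0441 = 0.1862
O = 0.1823 / √(0.2446 × 0.1862) = 0.1823 / 0.21341 = 0.8542

0.85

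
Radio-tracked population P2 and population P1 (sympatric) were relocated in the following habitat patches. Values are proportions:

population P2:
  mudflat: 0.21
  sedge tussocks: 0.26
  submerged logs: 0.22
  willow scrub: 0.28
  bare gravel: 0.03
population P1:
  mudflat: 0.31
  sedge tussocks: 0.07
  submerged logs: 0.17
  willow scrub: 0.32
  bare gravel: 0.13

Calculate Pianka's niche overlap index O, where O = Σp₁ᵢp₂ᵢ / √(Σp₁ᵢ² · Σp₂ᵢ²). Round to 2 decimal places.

0.88

Σ p₁ᵢp₂ᵢ = 0.0651 + 0.0182 + 0.0374 + 0.0896 + 0.0039 = 0.2142
Σp_1ᵢ² = 0.21² + 0.26² + 0.22² + 0.28² + 0.03² = 0.0441 + 0.0676 + 0.0484 + 0.0784 + 0.0009 = 0.2394
Σp_2ᵢ² = 0.31² + 0.07² + 0.17² + 0.32² + 0.13² = 0.0961 + 0.0049 + 0.0289 + 0.1024 + 0.0169 = 0.2492
O = 0.2142 / √(0.2394 × 0.2492) = 0.2142 / 0.24425 = 0.8770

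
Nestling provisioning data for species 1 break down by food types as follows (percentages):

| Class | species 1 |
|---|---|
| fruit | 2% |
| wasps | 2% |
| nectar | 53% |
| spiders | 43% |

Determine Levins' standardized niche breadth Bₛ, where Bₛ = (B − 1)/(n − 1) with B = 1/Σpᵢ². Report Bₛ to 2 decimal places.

0.38

Convert percentages to proportions (divide by 100).
Σpᵢ² = 0.02² + 0.02² + 0.53² + 0.43² = 0.0004 + 0.0004 + 0.2809 + 0.1849 = 0.4666
B = 1 / 0.4666 = 2.1432
Bₛ = (B − 1)/(n − 1) = (2.1432 − 1)/(4 − 1) = 1.1432/3 = 0.3811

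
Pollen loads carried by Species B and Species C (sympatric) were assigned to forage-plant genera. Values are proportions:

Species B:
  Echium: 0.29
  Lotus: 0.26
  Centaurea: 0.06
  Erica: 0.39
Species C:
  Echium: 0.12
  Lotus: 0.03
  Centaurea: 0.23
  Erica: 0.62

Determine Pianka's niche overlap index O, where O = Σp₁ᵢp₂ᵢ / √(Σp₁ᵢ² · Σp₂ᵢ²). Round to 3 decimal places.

0.799

Σ p₁ᵢp₂ᵢ = 0.0348 + 0.0078 + 0.0138 + 0.2418 = 0.2982
Σp_1ᵢ² = 0.29² + 0.26² + 0.06² + 0.39² = 0.0841 + 0.0676 + 0.0036 + 0.1521 = 0.3074
Σp_2ᵢ² = 0.12² + 0.03² + 0.23² + 0.62² = 0.0144 + 0.0009 + 0.0529 + 0.3844 = 0.4526
O = 0.2982 / √(0.3074 × 0.4526) = 0.2982 / 0.373000 = 0.79946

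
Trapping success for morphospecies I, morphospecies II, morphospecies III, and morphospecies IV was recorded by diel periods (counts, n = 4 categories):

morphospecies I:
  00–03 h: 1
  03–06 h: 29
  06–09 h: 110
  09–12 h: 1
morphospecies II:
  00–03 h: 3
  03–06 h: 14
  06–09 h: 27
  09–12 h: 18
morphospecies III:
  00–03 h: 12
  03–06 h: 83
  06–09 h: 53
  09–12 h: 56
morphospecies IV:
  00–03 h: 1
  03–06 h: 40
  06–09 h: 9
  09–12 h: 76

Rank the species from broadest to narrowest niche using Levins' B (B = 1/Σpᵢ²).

Proportions for morphospecies I (n=141): 1/141=0.0071, 29/141=0.2057, 110/141=0.7801, 1/141=0.0071
Proportions for morphospecies II (n=62): 3/62=0.0484, 14/62=0.2258, 27/62=0.4355, 18/62=0.2903
Proportions for morphospecies III (n=204): 12/204=0.0588, 83/204=0.4069, 53/204=0.2598, 56/204=0.2745
Proportions for morphospecies IV (n=126): 1/126=0.0079, 40/126=0.3175, 9/126=0.0714, 76/126=0.6032
Σp_Iᵢ² = 0.0071² + 0.2057² + 0.7801² + 0.0071² = 0.000050 + 0.042312 + 0.608556 + 0.000050 = 0.650968
B_I = 1 / 0.650968 = 1.5362
Σp_IIᵢ² = 0.0484² + 0.2258² + 0.4355² + 0.2903² = 0.002343 + 0.050986 + 0.189660 + 0.084274 = 0.327263
B_II = 1 / 0.327263 = 3.0556
Σp_IIIᵢ² = 0.0588² + 0.4069² + 0.2598² + 0.2745² = 0.003457 + 0.165568 + 0.067496 + 0.075350 = 0.311871
B_III = 1 / 0.311871 = 3.2065
Σp_IVᵢ² = 0.0079² + 0.3175² + 0.0714² + 0.6032² = 0.000062 + 0.100806 + 0.005098 + 0.363850 = 0.469816
B_IV = 1 / 0.469816 = 2.1285
Ranking by B (broadest → narrowest): morphospecies III (3.21) > morphospecies II (3.06) > morphospecies IV (2.13) > morphospecies I (1.54)

morphospecies III > morphospecies II > morphospecies IV > morphospecies I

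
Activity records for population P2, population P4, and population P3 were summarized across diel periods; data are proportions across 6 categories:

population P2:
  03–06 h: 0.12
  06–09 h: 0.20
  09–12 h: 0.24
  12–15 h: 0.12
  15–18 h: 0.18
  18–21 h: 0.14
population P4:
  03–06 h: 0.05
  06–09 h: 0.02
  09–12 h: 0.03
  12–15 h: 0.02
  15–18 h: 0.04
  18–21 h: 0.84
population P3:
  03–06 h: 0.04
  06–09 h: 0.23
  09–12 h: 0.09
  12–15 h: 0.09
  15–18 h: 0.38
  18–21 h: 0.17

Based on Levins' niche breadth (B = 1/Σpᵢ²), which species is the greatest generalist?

population P2

Σp_P2ᵢ² = 0.12² + 0.20² + 0.24² + 0.12² + 0.18² + 0.14² = 0.0144 + 0.0400 + 0.0576 + 0.0144 + 0.0324 + 0.0196 = 0.1784
B_P2 = 1 / 0.1784 = 5.6054
Σp_P4ᵢ² = 0.05² + 0.02² + 0.03² + 0.02² + 0.04² + 0.84² = 0.0025 + 0.0004 + 0.0009 + 0.0004 + 0.0016 + 0.7056 = 0.7114
B_P4 = 1 / 0.7114 = 1.4057
Σp_P3ᵢ² = 0.04² + 0.23² + 0.09² + 0.09² + 0.38² + 0.17² = 0.0016 + 0.0529 + 0.0081 + 0.0081 + 0.1444 + 0.0289 = 0.2440
B_P3 = 1 / 0.2440 = 4.0984
Highest B → broadest niche (most generalist): population P2 (B = 5.61).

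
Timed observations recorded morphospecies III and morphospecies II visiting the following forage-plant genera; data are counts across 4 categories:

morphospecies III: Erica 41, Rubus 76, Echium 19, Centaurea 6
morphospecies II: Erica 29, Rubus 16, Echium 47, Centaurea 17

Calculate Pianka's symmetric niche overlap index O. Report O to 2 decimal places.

Proportions for morphospecies III (n=142): 41/142=0.2887, 76/142=0.5352, 19/142=0.1338, 6/142=0.0423
Proportions for morphospecies II (n=109): 29/109=0.2661, 16/109=0.1468, 47/109=0.4312, 17/109=0.1560
Σ p₁ᵢp₂ᵢ = 0.076823 + 0.078567 + 0.057695 + 0.006599 = 0.219684
Σp_1ᵢ² = 0.2887² + 0.5352² + 0.1338² + 0.0423² = 0.083348 + 0.286439 + 0.017902 + 0.001789 = 0.389478
Σp_2ᵢ² = 0.2661² + 0.1468² + 0.4312² + 0.1560² = 0.070809 + 0.021550 + 0.185933 + 0.024336 = 0.302628
O = 0.219684 / √(0.389478 × 0.302628) = 0.219684 / 0.3433176 = 0.6399

0.64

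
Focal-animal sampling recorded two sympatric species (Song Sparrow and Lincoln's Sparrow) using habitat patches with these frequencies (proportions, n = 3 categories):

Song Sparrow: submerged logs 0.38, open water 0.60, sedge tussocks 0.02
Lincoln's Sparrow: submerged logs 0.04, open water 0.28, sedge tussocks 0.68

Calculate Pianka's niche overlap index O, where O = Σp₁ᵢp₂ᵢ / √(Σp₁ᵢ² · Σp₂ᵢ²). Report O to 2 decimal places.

Σ p₁ᵢp₂ᵢ = 0.0152 + 0.1680 + 0.0136 = 0.1968
Σp_1ᵢ² = 0.38² + 0.60² + 0.02² = 0.1444 + 0.3600 + 0.0004 = 0.5048
Σp_2ᵢ² = 0.04² + 0.28² + 0.68² = 0.0016 + 0.0784 + 0.4624 = 0.5424
O = 0.1968 / √(0.5048 × 0.5424) = 0.1968 / 0.52326 = 0.3761

0.38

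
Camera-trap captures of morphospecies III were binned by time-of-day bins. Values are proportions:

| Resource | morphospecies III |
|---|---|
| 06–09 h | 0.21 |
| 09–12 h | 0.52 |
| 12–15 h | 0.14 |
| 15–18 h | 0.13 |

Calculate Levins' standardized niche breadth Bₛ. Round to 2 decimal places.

0.62

Σpᵢ² = 0.21² + 0.52² + 0.14² + 0.13² = 0.0441 + 0.2704 + 0.0196 + 0.0169 = 0.3510
B = 1 / 0.3510 = 2.8490
Bₛ = (B − 1)/(n − 1) = (2.8490 − 1)/(4 − 1) = 1.8490/3 = 0.6163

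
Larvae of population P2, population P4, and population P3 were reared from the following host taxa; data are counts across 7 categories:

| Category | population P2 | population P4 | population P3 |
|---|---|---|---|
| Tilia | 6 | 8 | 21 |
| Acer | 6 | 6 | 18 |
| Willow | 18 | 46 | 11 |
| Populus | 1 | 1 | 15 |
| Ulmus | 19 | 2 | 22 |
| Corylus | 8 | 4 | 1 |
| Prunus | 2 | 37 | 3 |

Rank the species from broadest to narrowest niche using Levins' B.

population P3 > population P2 > population P4

Proportions for population P2 (n=60): 6/60=0.1000, 6/60=0.1000, 18/60=0.3000, 1/60=0.0167, 19/60=0.3167, 8/60=0.1333, 2/60=0.0333
Proportions for population P4 (n=104): 8/104=0.0769, 6/104=0.0577, 46/104=0.4423, 1/104=0.0096, 2/104=0.0192, 4/104=0.0385, 37/104=0.3558
Proportions for population P3 (n=91): 21/91=0.2308, 18/91=0.1978, 11/91=0.1209, 15/91=0.1648, 22/91=0.2418, 1/91=0.0110, 3/91=0.0330
Σp_P2ᵢ² = 0.1000² + 0.1000² + 0.3000² + 0.0167² + 0.3167² + 0.1333² + 0.0333² = 0.010000 + 0.010000 + 0.090000 + 0.000279 + 0.100299 + 0.017769 + 0.001109 = 0.229456
B_P2 = 1 / 0.229456 = 4.3581
Σp_P4ᵢ² = 0.0769² + 0.0577² + 0.4423² + 0.0096² + 0.0192² + 0.0385² + 0.3558² = 0.005914 + 0.003329 + 0.195629 + 0.000092 + 0.000369 + 0.001482 + 0.126594 = 0.333409
B_P4 = 1 / 0.333409 = 2.9993
Σp_P3ᵢ² = 0.2308² + 0.1978² + 0.1209² + 0.1648² + 0.2418² + 0.0110² + 0.0330² = 0.053269 + 0.039125 + 0.014617 + 0.027159 + 0.058467 + 0.000121 + 0.001089 = 0.193847
B_P3 = 1 / 0.193847 = 5.1587
Ranking by B (broadest → narrowest): population P3 (5.16) > population P2 (4.36) > population P4 (3.00)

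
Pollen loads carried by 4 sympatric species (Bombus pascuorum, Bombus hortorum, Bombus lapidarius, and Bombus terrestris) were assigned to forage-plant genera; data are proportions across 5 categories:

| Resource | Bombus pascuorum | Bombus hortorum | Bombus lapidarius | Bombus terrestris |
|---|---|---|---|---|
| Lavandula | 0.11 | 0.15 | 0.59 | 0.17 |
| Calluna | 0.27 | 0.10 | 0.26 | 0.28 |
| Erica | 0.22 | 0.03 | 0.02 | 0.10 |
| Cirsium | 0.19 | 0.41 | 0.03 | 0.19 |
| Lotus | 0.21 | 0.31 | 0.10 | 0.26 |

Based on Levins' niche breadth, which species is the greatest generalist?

Σp_pascᵢ² = 0.11² + 0.27² + 0.22² + 0.19² + 0.21² = 0.0121 + 0.0729 + 0.0484 + 0.0361 + 0.0441 = 0.2136
B_pasc = 1 / 0.2136 = 4.6816
Σp_hortᵢ² = 0.15² + 0.10² + 0.03² + 0.41² + 0.31² = 0.0225 + 0.0100 + 0.0009 + 0.1681 + 0.0961 = 0.2976
B_hort = 1 / 0.2976 = 3.3602
Σp_lapiᵢ² = 0.59² + 0.26² + 0.02² + 0.03² + 0.10² = 0.3481 + 0.0676 + 0.0004 + 0.0009 + 0.0100 = 0.4270
B_lapi = 1 / 0.4270 = 2.3419
Σp_terrᵢ² = 0.17² + 0.28² + 0.10² + 0.19² + 0.26² = 0.0289 + 0.0784 + 0.0100 + 0.0361 + 0.0676 = 0.2210
B_terr = 1 / 0.2210 = 4.5249
Highest B → broadest niche (most generalist): Bombus pascuorum (B = 4.68).

Bombus pascuorum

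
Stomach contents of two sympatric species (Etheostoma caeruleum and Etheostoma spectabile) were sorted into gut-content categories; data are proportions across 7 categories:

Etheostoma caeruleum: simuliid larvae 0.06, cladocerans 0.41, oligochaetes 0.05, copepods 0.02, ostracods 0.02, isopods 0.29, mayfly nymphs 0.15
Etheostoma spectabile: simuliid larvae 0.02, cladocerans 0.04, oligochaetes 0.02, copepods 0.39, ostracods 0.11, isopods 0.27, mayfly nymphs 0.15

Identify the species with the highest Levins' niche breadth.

Σp_caerᵢ² = 0.06² + 0.41² + 0.05² + 0.02² + 0.02² + 0.29² + 0.15² = 0.0036 + 0.1681 + 0.0025 + 0.0004 + 0.0004 + 0.0841 + 0.0225 = 0.2816
B_caer = 1 / 0.2816 = 3.5511
Σp_specᵢ² = 0.02² + 0.04² + 0.02² + 0.39² + 0.11² + 0.27² + 0.15² = 0.0004 + 0.0016 + 0.0004 + 0.1521 + 0.0121 + 0.0729 + 0.0225 = 0.2620
B_spec = 1 / 0.2620 = 3.8168
Highest B → broadest niche (most generalist): Etheostoma spectabile (B = 3.82).

Etheostoma spectabile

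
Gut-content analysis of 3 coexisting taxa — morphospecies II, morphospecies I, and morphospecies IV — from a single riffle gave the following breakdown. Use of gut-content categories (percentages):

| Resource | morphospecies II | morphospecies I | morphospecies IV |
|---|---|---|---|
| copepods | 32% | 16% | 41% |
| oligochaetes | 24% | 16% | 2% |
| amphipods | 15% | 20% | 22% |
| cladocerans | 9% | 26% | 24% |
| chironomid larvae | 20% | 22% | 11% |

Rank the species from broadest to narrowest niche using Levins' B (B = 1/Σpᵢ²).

Convert percentages to proportions (divide by 100).
Σp_IIᵢ² = 0.32² + 0.24² + 0.15² + 0.09² + 0.20² = 0.1024 + 0.0576 + 0.0225 + 0.0081 + 0.0400 = 0.2306
B_II = 1 / 0.2306 = 4.3365
Σp_Iᵢ² = 0.16² + 0.16² + 0.20² + 0.26² + 0.22² = 0.0256 + 0.0256 + 0.0400 + 0.0676 + 0.0484 = 0.2072
B_I = 1 / 0.2072 = 4.8263
Σp_IVᵢ² = 0.41² + 0.02² + 0.22² + 0.24² + 0.11² = 0.1681 + 0.0004 + 0.0484 + 0.0576 + 0.0121 = 0.2866
B_IV = 1 / 0.2866 = 3.4892
Ranking by B (broadest → narrowest): morphospecies I (4.83) > morphospecies II (4.34) > morphospecies IV (3.49)

morphospecies I > morphospecies II > morphospecies IV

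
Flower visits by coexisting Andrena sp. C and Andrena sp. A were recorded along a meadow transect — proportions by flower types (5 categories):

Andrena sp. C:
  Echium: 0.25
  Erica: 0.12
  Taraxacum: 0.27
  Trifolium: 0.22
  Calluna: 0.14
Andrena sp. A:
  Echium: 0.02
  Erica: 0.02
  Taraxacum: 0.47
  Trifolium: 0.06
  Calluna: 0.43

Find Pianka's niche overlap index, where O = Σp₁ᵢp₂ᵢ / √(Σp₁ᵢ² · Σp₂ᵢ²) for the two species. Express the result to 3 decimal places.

0.695

Σ p₁ᵢp₂ᵢ = 0.0050 + 0.0024 + 0.1269 + 0.0132 + 0.0602 = 0.2077
Σp_1ᵢ² = 0.25² + 0.12² + 0.27² + 0.22² + 0.14² = 0.0625 + 0.0144 + 0.0729 + 0.0484 + 0.0196 = 0.2178
Σp_2ᵢ² = 0.02² + 0.02² + 0.47² + 0.06² + 0.43² = 0.0004 + 0.0004 + 0.2209 + 0.0036 + 0.1849 = 0.4102
O = 0.2077 / √(0.2178 × 0.4102) = 0.2077 / 0.298901 = 0.69488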